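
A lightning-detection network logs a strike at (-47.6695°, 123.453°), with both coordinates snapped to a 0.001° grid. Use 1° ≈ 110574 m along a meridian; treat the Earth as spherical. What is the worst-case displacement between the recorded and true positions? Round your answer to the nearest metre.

With a 0.001° grid the true value lies within half a step, ±0.001°/2 = ±0.0005°, of the stored one.
North–south component: 0.0005° × 110574 = 55.287 m.
E–W at 47.6695°: 0.0005° × 110574 × cos 47.6695° = 0.0005 × 110574 × 0.6734 ≈ 37.2306 m.
Combining orthogonally: (55.287² + 37.2306²)^½ ≈ 66.6541 m.

67 metres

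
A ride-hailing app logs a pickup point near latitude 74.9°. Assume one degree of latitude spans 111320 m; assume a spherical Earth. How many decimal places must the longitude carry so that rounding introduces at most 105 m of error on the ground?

At 74.9° one degree of longitude covers 111320 × cos 74.9° ≈ 111320 × 0.2605 ≈ 28999.4 m.
With N decimal places the half-ulp bound is 0.5·10⁻ᴺ°, or 0.5·10⁻ᴺ × 28999.4 m on the ground.
Setting 14499.7 × 10⁻ᴺ ≤ 105 gives 10ᴺ ≥ 138.1, i.e. N ≥ 2.14.
N = 2 would give 145 m (too coarse); N = 3 gives 14.5 m ≤ 105 m.

3 decimal places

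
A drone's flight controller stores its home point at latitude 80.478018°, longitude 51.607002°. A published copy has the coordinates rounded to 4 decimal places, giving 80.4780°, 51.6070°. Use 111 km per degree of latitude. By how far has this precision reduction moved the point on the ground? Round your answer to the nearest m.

2 m

The latitude changed by +0.000018° and the longitude by +0.000002°.
N–S: 0.000018° × 111000 m/° = 1.998 m.
East–west at this latitude: 0.000002° × 111000 × cos 80.478° ≈ 0.000002 × 18362.3 = 0.0367246 m.
Combined displacement = (1.998² + 0.0367246²)^½ ≈ 1.99834 m.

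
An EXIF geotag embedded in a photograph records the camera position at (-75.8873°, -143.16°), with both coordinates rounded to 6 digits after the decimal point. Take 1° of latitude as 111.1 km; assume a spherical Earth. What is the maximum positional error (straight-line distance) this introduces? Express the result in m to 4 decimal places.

0.0572 m

Rounding to 6 decimal places leaves each coordinate within ±5e-07° of the true value.
Latitude error → 5e-07 × 111100 = 0.05555 m along the meridian.
E–W at 75.8873°: 5e-07° × 111100 × cos 75.8873° = 5e-07 × 111100 × 0.2438 ≈ 0.0135448 m.
The two errors are perpendicular, so the maximum displacement is √(0.05555² + 0.0135448²) ≈ 0.0571775 m.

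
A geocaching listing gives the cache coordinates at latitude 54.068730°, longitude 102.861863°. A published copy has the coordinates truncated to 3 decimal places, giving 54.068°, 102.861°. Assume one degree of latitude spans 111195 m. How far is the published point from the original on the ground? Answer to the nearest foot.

324 feet

The latitude changed by +0.000730° and the longitude by +0.000863°.
North–south shift: 0.000730 × 111195 = 81.1724 m.
East–west at this latitude: 0.000863° × 111195 × cos 54.068° ≈ 0.000863 × 65252 = 56.3125 m.
Hypotenuse of the two orthogonal shifts: √(81.1724² + 56.3125²) = 98.7929 m.
In feet: 98.7929 m ÷ 0.3048 ≈ 324.12 ft.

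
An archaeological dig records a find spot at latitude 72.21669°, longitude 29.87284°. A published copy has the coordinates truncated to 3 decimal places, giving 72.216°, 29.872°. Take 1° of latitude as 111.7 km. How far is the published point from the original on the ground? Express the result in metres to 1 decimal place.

82.2 metres

Δlat = 72.21669 − 72.216 = +0.00069°; Δlon = 29.87284 − 29.872 = +0.00084°.
N–S: 0.00069° × 111700 m/° = 77.073 m.
East–west at this latitude: 0.00084° × 111700 × cos 72.216° ≈ 0.00084 × 34116.5 = 28.6578 m.
Distance: √(77.073² + 28.6578²) ≈ 82.2285 m.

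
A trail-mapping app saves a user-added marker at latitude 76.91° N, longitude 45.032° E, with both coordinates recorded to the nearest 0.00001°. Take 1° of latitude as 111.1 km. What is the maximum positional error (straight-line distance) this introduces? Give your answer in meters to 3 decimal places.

0.570 meters

Rounding to 5 decimal places leaves each coordinate within ±5e-06° of the true value.
Latitude error → 5e-06 × 111100 = 0.5555 m along the meridian.
E–W at 76.91°: 5e-06° × 111100 × cos 76.91° = 5e-06 × 111100 × 0.2265 ≈ 0.12581 m.
Combining orthogonally: (0.5555² + 0.12581²)^½ ≈ 0.569569 m.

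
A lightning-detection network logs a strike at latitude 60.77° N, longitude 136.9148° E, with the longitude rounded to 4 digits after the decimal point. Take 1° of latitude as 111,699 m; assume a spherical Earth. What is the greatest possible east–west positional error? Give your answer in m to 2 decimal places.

2.73 m

Rounding to 4 decimal places leaves the longitude within ±5e-05° of the true value.
At latitude 60.77° a degree of longitude spans 111699 m × cos 60.77° = 111699 × 0.4883 ≈ 54544.5 m.
So at most 5e-05° × 54544.5 ≈ 2.72722 m east–west.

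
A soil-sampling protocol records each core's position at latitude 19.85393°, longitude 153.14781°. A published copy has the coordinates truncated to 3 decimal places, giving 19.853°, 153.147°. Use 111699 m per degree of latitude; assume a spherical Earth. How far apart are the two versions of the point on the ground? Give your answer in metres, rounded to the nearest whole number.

134 metres

The latitude changed by +0.00093° and the longitude by +0.00081°.
N–S: 0.00093° × 111699 m/° = 103.88 m.
E–W at 19.853°: 0.00081° × 111699 × cos 19.853° = 0.00081 × 111699 × 0.9406 ≈ 85.0989 m.
Distance: √(103.88² + 85.0989²) ≈ 134.287 m.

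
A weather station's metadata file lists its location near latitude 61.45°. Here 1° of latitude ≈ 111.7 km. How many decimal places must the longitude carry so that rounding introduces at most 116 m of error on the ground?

3 decimal places

At 61.45° one degree of longitude covers 111700 × cos 61.45° ≈ 111700 × 0.4779 ≈ 53384.3 m.
N decimal places → at most half a unit in the last place, 0.5 × 10⁻ᴺ° = 53384.3/2 × 10⁻ᴺ m.
Need 0.5 × 53384.3 × 10⁻ᴺ ≤ 116 → 10⁻ᴺ ≤ 4.346e-03, so N ≥ 2.36.
At 2 places the error can reach 267 m, but 3 places keeps it to 26.7 m.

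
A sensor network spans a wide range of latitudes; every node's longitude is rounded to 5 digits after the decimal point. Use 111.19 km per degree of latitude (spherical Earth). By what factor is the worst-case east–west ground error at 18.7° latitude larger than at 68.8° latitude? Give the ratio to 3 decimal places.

2.619

Rounding to 5 decimal places leaves the longitude within ±5e-06° of the true value.
At 18.7°: 5e-06° × 111190 × cos 18.7° = 5e-06 × 111190 × 0.9472 ≈ 0.5266 m.
At 68.8°: 5e-06° × 111190 × cos 68.8° = 5e-06 × 111190 × 0.3616 ≈ 0.20105 m.
The ratio reduces to cos 18.7° / cos 68.8° = 0.9472/0.3616 ≈ 2.6193.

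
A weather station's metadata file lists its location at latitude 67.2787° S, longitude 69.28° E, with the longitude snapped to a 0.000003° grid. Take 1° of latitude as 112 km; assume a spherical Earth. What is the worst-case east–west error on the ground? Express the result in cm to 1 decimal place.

With a 0.000003° grid the true value lies within half a step, ±0.000003°/2 = ±1.5e-06°, of the stored one.
One degree of longitude at 67.2787° is 112000 × cos 67.2787° ≈ 112000 × 0.3862 = 43259.9 m.
East–west error: 1.5e-06° × 43259.9 m/° ≈ 0.0648898 m.
That is 0.0648898 m = 6.489 cm.

6.5 cm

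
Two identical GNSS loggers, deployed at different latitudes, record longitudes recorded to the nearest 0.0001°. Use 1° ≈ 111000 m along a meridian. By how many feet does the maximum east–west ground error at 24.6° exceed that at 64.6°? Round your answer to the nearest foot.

9 feet

Rounding to 4 decimal places leaves the longitude within ±5e-05° of the true value.
Error at 24.6° = 5e-05° × 111000 × cos 24.6° ≈ 5.55 × 0.9092 = 5.0463 m.
Error at 64.6° = 5e-05° × 111000 × cos 64.6° ≈ 5.55 × 0.4289 = 2.3806 m.
Difference: 5.0463 − 2.3806 = 2.6657 m.
Converting: 2.66567 m × 3.2808 ft/m ≈ 8.7456 ft.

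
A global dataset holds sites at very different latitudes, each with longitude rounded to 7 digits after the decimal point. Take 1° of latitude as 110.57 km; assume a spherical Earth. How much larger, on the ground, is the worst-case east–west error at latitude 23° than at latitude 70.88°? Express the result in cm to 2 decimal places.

0.33 cm

Rounding to 7 decimal places leaves the longitude within ±5e-08° of the true value.
Error at 23° = 5e-08° × 110570 × cos 23° ≈ 0.0055285 × 0.9205 = 0.005089 m.
Error at 70.88° = 5e-08° × 110570 × cos 70.88° ≈ 0.0055285 × 0.3275 = 0.0018108 m.
So the lower-latitude error exceeds the higher by 0.005089 − 0.0018108 = 0.0032782 m.
That is 0.00327816 m = 0.32782 cm.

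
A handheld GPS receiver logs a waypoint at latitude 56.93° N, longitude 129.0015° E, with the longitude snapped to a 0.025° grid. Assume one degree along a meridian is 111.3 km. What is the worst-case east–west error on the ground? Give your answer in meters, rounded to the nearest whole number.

With a 0.025° grid the true value lies within half a step, ±0.025°/2 = ±0.0125°, of the stored one.
One degree of longitude at 56.93° is 111300 × cos 56.93° ≈ 111300 × 0.5457 = 60732.3 m.
Maximum E–W displacement: 0.0125 × 60732.3 = 759.154 m.

759 meters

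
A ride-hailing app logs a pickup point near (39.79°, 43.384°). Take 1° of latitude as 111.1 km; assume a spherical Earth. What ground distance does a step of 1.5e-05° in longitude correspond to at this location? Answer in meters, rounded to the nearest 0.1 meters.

One degree of longitude here spans 111100 × cos 39.79° = 111100 × 0.7684 ≈ 85368.7 m; 1.5e-05° of that is 1.28053 m.

1.3 meters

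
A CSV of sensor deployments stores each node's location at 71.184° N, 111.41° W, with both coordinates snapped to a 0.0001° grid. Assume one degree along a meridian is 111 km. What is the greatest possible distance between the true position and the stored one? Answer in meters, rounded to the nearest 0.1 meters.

With a 0.0001° grid the true value lies within half a step, ±0.0001°/2 = ±5e-05°, of the stored one.
N–S: 5e-05° × 111000 m/° = 5.55 m.
East–west component at 71.184°: 5e-05° × 111000 × cos 71.184° ≈ 5e-05 × 35800.8 ≈ 1.79004 m.
The two errors are perpendicular, so the maximum displacement is √(5.55² + 1.79004²) ≈ 5.83153 m.

5.8 meters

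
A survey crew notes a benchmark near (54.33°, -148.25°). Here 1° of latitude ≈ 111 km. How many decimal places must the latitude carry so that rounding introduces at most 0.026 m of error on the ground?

7 decimal places

One degree of latitude covers 111000 m.
With N decimal places the half-ulp bound is 0.5·10⁻ᴺ°, or 0.5·10⁻ᴺ × 111000 m on the ground.
Need 0.5 × 111000 × 10⁻ᴺ ≤ 0.026 → 10⁻ᴺ ≤ 4.685e-07, so N ≥ 6.33.
At 6 places the error can reach 0.0555 m, but 7 places keeps it to 0.00555 m.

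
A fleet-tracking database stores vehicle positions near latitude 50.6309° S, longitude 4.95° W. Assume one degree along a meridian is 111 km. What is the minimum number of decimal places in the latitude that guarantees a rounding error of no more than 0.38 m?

6 decimal places

One degree of latitude covers 111000 m.
Rounding to N decimal places gives at most 0.5 × 10⁻ᴺ degrees of error, i.e. 0.5 × 10⁻ᴺ × 111000 m.
Setting 55500 × 10⁻ᴺ ≤ 0.38 gives 10ᴺ ≥ 1.461e+05, i.e. N ≥ 5.16.
So 6 decimal places suffice (0.0555 m); 5 would allow up to 0.555 m.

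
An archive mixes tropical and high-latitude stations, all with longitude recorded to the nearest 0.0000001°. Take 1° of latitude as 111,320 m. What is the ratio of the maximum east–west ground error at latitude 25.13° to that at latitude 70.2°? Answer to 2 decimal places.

Rounding to 7 decimal places leaves the longitude within ±5e-08° of the true value.
At 25.13°: 5e-08° × 111320 × cos 25.13° = 5e-08 × 111320 × 0.9053 ≈ 0.0050392 m.
Error at 70.2° = 5e-08° × 111320 × cos 70.2° ≈ 0.005566 × 0.3387 = 0.0018854 m.
Ratio: 0.0050392 / 0.0018854 = cos 25.13° / cos 70.2° ≈ 2.6727.

2.67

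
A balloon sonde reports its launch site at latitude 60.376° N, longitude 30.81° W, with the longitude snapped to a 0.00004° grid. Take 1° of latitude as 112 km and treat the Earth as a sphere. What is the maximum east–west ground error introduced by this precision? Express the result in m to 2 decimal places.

1.11 m

With a 0.00004° grid the true value lies within half a step, ±0.00004°/2 = ±2e-05°, of the stored one.
At latitude 60.376° a degree of longitude spans 112000 m × cos 60.376° = 112000 × 0.4943 ≈ 55362.3 m.
East–west error: 2e-05° × 55362.3 m/° ≈ 1.10725 m.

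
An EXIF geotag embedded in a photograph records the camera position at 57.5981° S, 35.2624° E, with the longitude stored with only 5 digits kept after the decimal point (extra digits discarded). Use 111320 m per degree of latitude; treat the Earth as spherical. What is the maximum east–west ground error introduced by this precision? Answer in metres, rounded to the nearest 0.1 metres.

0.6 metres

Truncating at 5 decimal places can drop up to a full unit in the last place, so the longitude may be off by as much as 1e-05°.
One degree of longitude at 57.5981° is 111320 × cos 57.5981° ≈ 111320 × 0.5359 = 59651.4 m.
East–west error: 1e-05° × 59651.4 m/° ≈ 0.596514 m.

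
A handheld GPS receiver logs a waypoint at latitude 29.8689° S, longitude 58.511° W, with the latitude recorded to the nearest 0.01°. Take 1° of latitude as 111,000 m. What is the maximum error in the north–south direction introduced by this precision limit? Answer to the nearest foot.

Rounding to 2 decimal places leaves the latitude within ±0.005° of the true value.
North–south distance: 0.005° × 111000 m/° = 555 m.
Converting: 555 m × 3.2808 ft/m ≈ 1820.9 ft.

1821 feet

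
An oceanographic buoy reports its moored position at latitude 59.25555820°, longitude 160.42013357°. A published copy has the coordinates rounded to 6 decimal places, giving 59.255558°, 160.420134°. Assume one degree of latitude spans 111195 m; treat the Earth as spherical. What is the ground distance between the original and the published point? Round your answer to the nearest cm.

3 cm

The latitude changed by +0.00000020° and the longitude by -0.00000043°.
N–S: 0.00000020° × 111195 m/° = 0.022239 m.
East–west at this latitude: -0.00000043° × 111195 × cos 59.2556° ≈ -0.00000043 × 56844 = -0.0244429 m.
Distance: √(0.022239² + 0.0244429²) ≈ 0.0330459 m.
That is 0.0330459 m = 3.3046 cm.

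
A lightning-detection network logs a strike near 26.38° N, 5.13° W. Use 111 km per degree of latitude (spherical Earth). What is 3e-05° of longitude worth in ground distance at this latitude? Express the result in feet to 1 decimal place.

9.8 feet

One degree of longitude here spans 111000 × cos 26.38° = 111000 × 0.8959 ≈ 99441.2 m; 3e-05° of that is 2.98324 m.
Converting: 2.98324 m × 3.2808 ft/m ≈ 9.7875 ft.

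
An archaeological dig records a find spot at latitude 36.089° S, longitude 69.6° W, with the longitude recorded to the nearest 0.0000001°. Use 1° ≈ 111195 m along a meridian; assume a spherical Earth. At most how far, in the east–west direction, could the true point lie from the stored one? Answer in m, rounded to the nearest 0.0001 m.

0.0045 m

Rounding to 7 decimal places leaves the longitude within ±5e-08° of the true value.
One degree of longitude at 36.089° is 111195 × cos 36.089° ≈ 111195 × 0.8081 = 89857 m.
So at most 5e-08° × 89857 ≈ 0.00449285 m east–west.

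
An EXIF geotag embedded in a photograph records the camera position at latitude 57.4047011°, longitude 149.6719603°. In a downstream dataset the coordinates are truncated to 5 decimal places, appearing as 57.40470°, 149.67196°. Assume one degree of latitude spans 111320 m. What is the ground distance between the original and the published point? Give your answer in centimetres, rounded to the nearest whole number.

12 centimetres

Δlat = 57.4047011 − 57.40470 = +0.0000011°; Δlon = 149.6719603 − 149.67196 = +0.0000003°.
N–S: 0.0000011° × 111320 m/° = 0.122452 m.
E–W at 57.4047°: 0.0000003° × 111320 × cos 57.4047° = 0.0000003 × 111320 × 0.5387 ≈ 0.0179905 m.
Combined displacement = (0.122452² + 0.0179905²)^½ ≈ 0.123767 m.
That is 0.123767 m = 12.377 cm.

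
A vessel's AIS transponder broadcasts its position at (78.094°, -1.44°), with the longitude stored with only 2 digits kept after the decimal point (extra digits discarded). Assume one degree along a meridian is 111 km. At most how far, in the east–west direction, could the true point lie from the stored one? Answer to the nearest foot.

Truncating at 2 decimal places can drop up to a full unit in the last place, so the longitude may be off by as much as 0.01°.
Parallels shrink by cos φ, so at 78.094° a degree of longitude is 111000 × 0.2063 ≈ 22900 m.
Maximum E–W displacement: 0.01 × 22900 = 229 m.
Converting: 229 m × 3.2808 ft/m ≈ 751.31 ft.

751 feet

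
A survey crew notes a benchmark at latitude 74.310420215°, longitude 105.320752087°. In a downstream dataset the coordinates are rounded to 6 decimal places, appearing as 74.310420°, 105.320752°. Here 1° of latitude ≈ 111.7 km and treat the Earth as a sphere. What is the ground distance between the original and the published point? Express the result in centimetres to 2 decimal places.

Δlat = 74.310420215 − 74.310420 = +0.000000215°; Δlon = 105.320752087 − 105.320752 = +0.000000087°.
North–south shift: 0.000000215 × 111700 = 0.0240155 m.
E–W at 74.3104°: 0.000000087° × 111700 × cos 74.3104° = 0.000000087 × 111700 × 0.2704 ≈ 0.00262797 m.
Hypotenuse of the two orthogonal shifts: √(0.0240155² + 0.00262797²) = 0.0241589 m.
That is 0.0241589 m = 2.4159 cm.

2.42 centimetres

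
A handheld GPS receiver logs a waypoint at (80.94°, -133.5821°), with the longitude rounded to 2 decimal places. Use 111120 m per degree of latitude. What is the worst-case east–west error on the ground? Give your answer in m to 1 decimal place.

Rounding to 2 decimal places leaves the longitude within ±0.005° of the true value.
At latitude 80.94° a degree of longitude spans 111120 m × cos 80.94° = 111120 × 0.1575 ≈ 17497.9 m.
So at most 0.005° × 17497.9 ≈ 87.4896 m east–west.

87.5 m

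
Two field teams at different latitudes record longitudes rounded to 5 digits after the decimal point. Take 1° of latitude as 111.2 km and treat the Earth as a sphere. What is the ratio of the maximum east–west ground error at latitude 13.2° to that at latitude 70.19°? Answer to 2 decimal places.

Rounding to 5 decimal places leaves the longitude within ±5e-06° of the true value.
Error at 13.2° = 5e-06° × 111200 × cos 13.2° ≈ 0.556 × 0.9736 = 0.54131 m.
At 70.19°: 5e-06° × 111200 × cos 70.19° = 5e-06 × 111200 × 0.3389 ≈ 0.18843 m.
Ratio: 0.54131 / 0.18843 = cos 13.2° / cos 70.19° ≈ 2.8727.

2.87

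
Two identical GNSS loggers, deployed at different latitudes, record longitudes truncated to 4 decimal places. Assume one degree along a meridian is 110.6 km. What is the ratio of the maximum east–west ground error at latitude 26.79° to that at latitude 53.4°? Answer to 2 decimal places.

1.50

Truncating at 4 decimal places can drop up to a full unit in the last place, so the longitude may be off by as much as 0.0001°.
Error at 26.79° = 0.0001° × 110600 × cos 26.79° ≈ 11.06 × 0.8927 = 9.8729 m.
At 53.4°: 0.0001° × 110600 × cos 53.4° = 0.0001 × 110600 × 0.5962 ≈ 6.5942 m.
Ratio: 9.8729 / 6.5942 = cos 26.79° / cos 53.4° ≈ 1.4972.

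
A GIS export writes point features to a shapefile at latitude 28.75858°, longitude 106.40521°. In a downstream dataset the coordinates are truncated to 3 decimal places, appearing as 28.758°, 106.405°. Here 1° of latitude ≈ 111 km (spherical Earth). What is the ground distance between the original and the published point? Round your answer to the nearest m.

Δlat = 28.75858 − 28.758 = +0.00058°; Δlon = 106.40521 − 106.405 = +0.00021°.
N–S: 0.00058° × 111000 m/° = 64.38 m.
E–W at 28.758°: 0.00021° × 111000 × cos 28.758° = 0.00021 × 111000 × 0.8767 ≈ 20.4349 m.
Distance: √(64.38² + 20.4349²) ≈ 67.5453 m.

68 m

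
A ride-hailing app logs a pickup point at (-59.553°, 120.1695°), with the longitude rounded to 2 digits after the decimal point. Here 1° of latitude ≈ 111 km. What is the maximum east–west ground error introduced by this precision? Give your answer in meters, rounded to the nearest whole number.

Rounding to 2 decimal places leaves the longitude within ±0.005° of the true value.
Parallels shrink by cos φ, so at 59.553° a degree of longitude is 111000 × 0.5067 ≈ 56248.3 m.
Maximum E–W displacement: 0.005 × 56248.3 = 281.241 m.

281 meters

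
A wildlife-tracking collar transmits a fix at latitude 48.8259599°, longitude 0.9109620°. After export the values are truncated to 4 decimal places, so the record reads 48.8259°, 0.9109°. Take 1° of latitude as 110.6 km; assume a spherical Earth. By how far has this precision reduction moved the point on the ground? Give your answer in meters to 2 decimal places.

Δlat = 48.8259599 − 48.8259 = +0.0000599°; Δlon = 0.9109620 − 0.9109 = +0.0000620°.
North–south shift: 0.0000599 × 110600 = 6.62494 m.
E–W at 48.8259°: 0.0000620° × 110600 × cos 48.8259° = 0.0000620 × 110600 × 0.6583 ≈ 4.51443 m.
Combined displacement = (6.62494² + 4.51443²)^½ ≈ 8.01685 m.

8.02 meters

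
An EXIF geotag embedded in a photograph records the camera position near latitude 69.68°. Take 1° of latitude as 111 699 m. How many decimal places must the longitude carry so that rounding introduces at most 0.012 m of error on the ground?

7 decimal places

At 69.68° one degree of longitude covers 111699 × cos 69.68° ≈ 111699 × 0.3473 ≈ 38788.9 m.
With N decimal places the half-ulp bound is 0.5·10⁻ᴺ°, or 0.5·10⁻ᴺ × 38788.9 m on the ground.
Need 0.5 × 38788.9 × 10⁻ᴺ ≤ 0.012 → 10⁻ᴺ ≤ 6.187e-07, so N ≥ 6.21.
N = 6 would give 0.0194 m (too coarse); N = 7 gives 0.00194 m ≤ 0.012 m.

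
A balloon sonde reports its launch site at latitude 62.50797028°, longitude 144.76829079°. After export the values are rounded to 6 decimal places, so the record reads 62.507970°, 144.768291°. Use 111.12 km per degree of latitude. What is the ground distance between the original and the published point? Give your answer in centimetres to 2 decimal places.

The latitude changed by +0.00000028° and the longitude by -0.00000021°.
N–S: 0.00000028° × 111120 m/° = 0.0311136 m.
E–W at 62.508°: -0.00000021° × 111120 × cos 62.508° = -0.00000021 × 111120 × 0.4616 ≈ -0.0107721 m.
Distance: √(0.0311136² + 0.0107721²) ≈ 0.0329256 m.
That is 0.0329256 m = 3.2926 cm.

3.29 centimetres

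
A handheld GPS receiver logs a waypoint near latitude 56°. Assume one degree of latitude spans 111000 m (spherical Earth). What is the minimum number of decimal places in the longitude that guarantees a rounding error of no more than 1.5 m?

At 56° one degree of longitude covers 111000 × cos 56° ≈ 111000 × 0.5592 ≈ 62070.4 m.
Rounding to N decimal places gives at most 0.5 × 10⁻ᴺ degrees of error, i.e. 0.5 × 10⁻ᴺ × 62070.4 m.
Setting 31035.2 × 10⁻ᴺ ≤ 1.5 gives 10ᴺ ≥ 2.069e+04, i.e. N ≥ 4.32.
N = 4 would give 3.1 m (too coarse); N = 5 gives 0.31 m ≤ 1.5 m.

5 decimal places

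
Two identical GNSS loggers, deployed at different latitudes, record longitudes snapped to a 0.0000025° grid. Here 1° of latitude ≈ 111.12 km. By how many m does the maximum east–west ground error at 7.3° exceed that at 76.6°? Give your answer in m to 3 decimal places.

With a 0.0000025° grid the true value lies within half a step, ±0.0000025°/2 = ±1.25e-06°, of the stored one.
At 7.3°: 1.25e-06° × 111120 × cos 7.3° = 1.25e-06 × 111120 × 0.9919 ≈ 0.13777 m.
At 76.6°: 1.25e-06° × 111120 × cos 76.6° = 1.25e-06 × 111120 × 0.2317 ≈ 0.03219 m.
So the lower-latitude error exceeds the higher by 0.13777 − 0.03219 = 0.10558 m.

0.106 m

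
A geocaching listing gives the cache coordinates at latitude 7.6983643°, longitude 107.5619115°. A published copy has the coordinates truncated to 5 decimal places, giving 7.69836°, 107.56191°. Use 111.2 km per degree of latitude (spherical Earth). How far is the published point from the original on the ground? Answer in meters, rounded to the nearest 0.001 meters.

Δlat = 7.6983643 − 7.69836 = +0.0000043°; Δlon = 107.5619115 − 107.56191 = +0.0000015°.
N–S: 0.0000043° × 111200 m/° = 0.47816 m.
East–west at this latitude: 0.0000015° × 111200 × cos 7.69836° ≈ 0.0000015 × 110198 = 0.165297 m.
Hypotenuse of the two orthogonal shifts: √(0.47816² + 0.165297²) = 0.505925 m.

0.506 meters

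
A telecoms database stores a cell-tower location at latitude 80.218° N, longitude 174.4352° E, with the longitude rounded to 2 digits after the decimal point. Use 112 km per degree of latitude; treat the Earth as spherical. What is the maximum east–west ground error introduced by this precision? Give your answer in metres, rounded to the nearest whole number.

Rounding to 2 decimal places leaves the longitude within ±0.005° of the true value.
At latitude 80.218° a degree of longitude spans 112000 m × cos 80.218° = 112000 × 0.1699 ≈ 19028.8 m.
East–west error: 0.005° × 19028.8 m/° ≈ 95.144 m.

95 metres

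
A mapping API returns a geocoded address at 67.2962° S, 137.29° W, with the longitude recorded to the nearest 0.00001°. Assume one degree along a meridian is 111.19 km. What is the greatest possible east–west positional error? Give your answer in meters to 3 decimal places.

Rounding to 5 decimal places leaves the longitude within ±5e-06° of the true value.
One degree of longitude at 67.2962° is 111190 × cos 67.2962° ≈ 111190 × 0.3860 = 42915.7 m.
Maximum E–W displacement: 5e-06 × 42915.7 = 0.214578 m.

0.215 meters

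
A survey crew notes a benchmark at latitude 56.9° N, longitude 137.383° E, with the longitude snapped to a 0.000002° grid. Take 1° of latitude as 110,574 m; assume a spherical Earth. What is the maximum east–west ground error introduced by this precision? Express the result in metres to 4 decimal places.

0.0604 metres

With a 0.000002° grid the true value lies within half a step, ±0.000002°/2 = ±1e-06°, of the stored one.
Parallels shrink by cos φ, so at 56.9° a degree of longitude is 110574 × 0.5461 ≈ 60384.7 m.
Maximum E–W displacement: 1e-06 × 60384.7 = 0.0603847 m.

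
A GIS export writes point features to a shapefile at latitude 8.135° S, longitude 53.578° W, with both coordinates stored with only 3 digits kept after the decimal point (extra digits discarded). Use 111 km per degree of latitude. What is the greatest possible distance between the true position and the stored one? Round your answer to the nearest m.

156 m

Truncating at 3 decimal places can drop up to a full unit in the last place, so each coordinate may be off by as much as 0.001°.
Latitude error → 0.001 × 111000 = 111 m along the meridian.
East–west component at 8.135°: 0.001° × 111000 × cos 8.135° ≈ 0.001 × 109883 ≈ 109.883 m.
The two errors are perpendicular, so the maximum displacement is √(111² + 109.883²) ≈ 156.19 m.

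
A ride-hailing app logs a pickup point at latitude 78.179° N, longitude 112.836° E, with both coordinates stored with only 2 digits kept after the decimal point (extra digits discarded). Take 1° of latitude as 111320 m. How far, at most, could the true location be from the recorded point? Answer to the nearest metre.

Truncating at 2 decimal places can drop up to a full unit in the last place, so each coordinate may be off by as much as 0.01°.
North–south component: 0.01° × 111320 = 1113.2 m.
East–west component at 78.179°: 0.01° × 111320 × cos 78.179° ≈ 0.01 × 22804.4 ≈ 228.044 m.
Worst case both components are at the extreme and orthogonal: √(1113.2² + 228.044²) ≈ 1136.32 m.

1136 metres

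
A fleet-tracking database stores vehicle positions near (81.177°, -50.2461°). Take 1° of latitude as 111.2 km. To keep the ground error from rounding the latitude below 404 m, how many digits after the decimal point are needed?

3 decimal places

One degree of latitude covers 111200 m.
N decimal places → at most half a unit in the last place, 0.5 × 10⁻ᴺ° = 111200/2 × 10⁻ᴺ m.
Need 0.5 × 111200 × 10⁻ᴺ ≤ 404 → 10⁻ᴺ ≤ 7.266e-03, so N ≥ 2.14.
At 2 places the error can reach 556 m, but 3 places keeps it to 55.6 m.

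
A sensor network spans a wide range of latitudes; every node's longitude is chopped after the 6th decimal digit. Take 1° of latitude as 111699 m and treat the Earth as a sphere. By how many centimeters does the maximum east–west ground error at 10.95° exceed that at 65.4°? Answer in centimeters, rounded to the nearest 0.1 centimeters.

6.3 centimeters

Truncating at 6 decimal places can drop up to a full unit in the last place, so the longitude may be off by as much as 1e-06°.
Error at 10.95° = 1e-06° × 111699 × cos 10.95° ≈ 0.1117 × 0.9818 = 0.10967 m.
At 65.4°: 1e-06° × 111699 × cos 65.4° = 1e-06 × 111699 × 0.4163 ≈ 0.046498 m.
So the lower-latitude error exceeds the higher by 0.10967 − 0.046498 = 0.063167 m.
That is 0.0631672 m = 6.3167 cm.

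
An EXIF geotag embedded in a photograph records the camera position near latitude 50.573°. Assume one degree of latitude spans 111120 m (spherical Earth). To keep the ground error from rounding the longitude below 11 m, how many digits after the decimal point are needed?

At 50.573° one degree of longitude covers 111120 × cos 50.573° ≈ 111120 × 0.6351 ≈ 70571.7 m.
With N decimal places the half-ulp bound is 0.5·10⁻ᴺ°, or 0.5·10⁻ᴺ × 70571.7 m on the ground.
Setting 35285.9 × 10⁻ᴺ ≤ 11 gives 10ᴺ ≥ 3208, i.e. N ≥ 3.51.
At 3 places the error can reach 35.3 m, but 4 places keeps it to 3.53 m.

4 decimal places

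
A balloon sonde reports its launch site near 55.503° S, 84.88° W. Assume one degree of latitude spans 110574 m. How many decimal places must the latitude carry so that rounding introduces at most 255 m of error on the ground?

One degree of latitude covers 110574 m.
Rounding to N decimal places gives at most 0.5 × 10⁻ᴺ degrees of error, i.e. 0.5 × 10⁻ᴺ × 110574 m.
Setting 55287 × 10⁻ᴺ ≤ 255 gives 10ᴺ ≥ 216.8, i.e. N ≥ 2.34.
At 2 places the error can reach 553 m, but 3 places keeps it to 55.3 m.

3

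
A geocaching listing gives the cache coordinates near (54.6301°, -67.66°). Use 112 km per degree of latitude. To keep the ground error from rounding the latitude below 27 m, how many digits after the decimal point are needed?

One degree of latitude covers 112000 m.
N decimal places → at most half a unit in the last place, 0.5 × 10⁻ᴺ° = 112000/2 × 10⁻ᴺ m.
Setting 56000 × 10⁻ᴺ ≤ 27 gives 10ᴺ ≥ 2074, i.e. N ≥ 3.32.
N = 3 would give 56 m (too coarse); N = 4 gives 5.6 m ≤ 27 m.

4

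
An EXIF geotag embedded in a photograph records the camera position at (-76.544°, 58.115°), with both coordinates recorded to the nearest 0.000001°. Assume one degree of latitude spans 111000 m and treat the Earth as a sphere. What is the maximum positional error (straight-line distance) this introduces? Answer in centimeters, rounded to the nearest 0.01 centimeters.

Rounding to 6 decimal places leaves each coordinate within ±5e-07° of the true value.
N–S: 5e-07° × 111000 m/° = 0.0555 m.
Longitude error → 5e-07 × 111000 × cos 76.544° = 5e-07 × 111000 × 0.2327 ≈ 0.0129148 m.
The two errors are perpendicular, so the maximum displacement is √(0.0555² + 0.0129148²) ≈ 0.0569828 m.
That is 0.0569828 m = 5.6983 cm.

5.70 centimeters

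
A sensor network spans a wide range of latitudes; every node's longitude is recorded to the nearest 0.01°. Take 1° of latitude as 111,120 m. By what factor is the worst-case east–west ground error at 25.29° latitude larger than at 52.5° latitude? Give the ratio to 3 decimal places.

Rounding to 2 decimal places leaves the longitude within ±0.005° of the true value.
At 25.29°: 0.005° × 111120 × cos 25.29° = 0.005 × 111120 × 0.9042 ≈ 502.35 m.
At 52.5°: 0.005° × 111120 × cos 52.5° = 0.005 × 111120 × 0.6088 ≈ 338.23 m.
The ratio reduces to cos 25.29° / cos 52.5° = 0.9042/0.6088 ≈ 1.4852.

1.485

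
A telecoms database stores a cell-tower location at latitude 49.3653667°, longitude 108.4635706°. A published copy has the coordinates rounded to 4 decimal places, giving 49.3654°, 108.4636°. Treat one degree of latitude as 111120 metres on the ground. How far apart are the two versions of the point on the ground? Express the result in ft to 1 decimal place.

14.0 ft

The latitude changed by -0.0000333° and the longitude by -0.0000294°.
North–south shift: -0.0000333 × 111120 = -3.7003 m.
E–W at 49.3654°: -0.0000294° × 111120 × cos 49.3654° = -0.0000294 × 111120 × 0.6512 ≈ -2.12753 m.
Combined displacement = (3.7003² + 2.12753²)^½ ≈ 4.26832 m.
Converting: 4.26832 m × 3.2808 ft/m ≈ 14.004 ft.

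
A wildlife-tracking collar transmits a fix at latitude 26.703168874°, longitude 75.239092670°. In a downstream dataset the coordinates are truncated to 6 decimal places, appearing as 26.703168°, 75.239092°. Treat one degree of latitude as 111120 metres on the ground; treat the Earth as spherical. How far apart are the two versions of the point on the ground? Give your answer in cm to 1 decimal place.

11.8 cm

The latitude changed by +0.000000874° and the longitude by +0.000000670°.
North–south shift: 0.000000874 × 111120 = 0.0971189 m.
E–W at 26.7032°: 0.000000670° × 111120 × cos 26.7032° = 0.000000670 × 111120 × 0.8933 ≈ 0.06651 m.
Combined displacement = (0.0971189² + 0.06651²)^½ ≈ 0.11771 m.
That is 0.11771 m = 11.771 cm.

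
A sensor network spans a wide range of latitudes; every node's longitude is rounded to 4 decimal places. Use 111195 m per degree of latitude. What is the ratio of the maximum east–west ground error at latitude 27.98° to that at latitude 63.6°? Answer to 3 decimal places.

1.986

Rounding to 4 decimal places leaves the longitude within ±5e-05° of the true value.
At 27.98°: 5e-05° × 111195 × cos 27.98° = 5e-05 × 111195 × 0.8831 ≈ 4.9099 m.
Error at 63.6° = 5e-05° × 111195 × cos 63.6° ≈ 5.5598 × 0.4446 = 2.4721 m.
The ratio reduces to cos 27.98° / cos 63.6° = 0.8831/0.4446 ≈ 1.9861.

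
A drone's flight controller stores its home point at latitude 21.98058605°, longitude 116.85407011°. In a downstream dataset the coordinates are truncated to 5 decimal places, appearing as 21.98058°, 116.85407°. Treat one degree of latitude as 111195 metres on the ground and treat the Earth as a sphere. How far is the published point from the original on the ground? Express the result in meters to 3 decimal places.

The latitude changed by +0.00000605° and the longitude by +0.00000011°.
North–south shift: 0.00000605 × 111195 = 0.67273 m.
East–west at this latitude: 0.00000011° × 111195 × cos 21.9806° ≈ 0.00000011 × 103112 = 0.0113424 m.
Combined displacement = (0.67273² + 0.0113424²)^½ ≈ 0.672825 m.

0.673 meters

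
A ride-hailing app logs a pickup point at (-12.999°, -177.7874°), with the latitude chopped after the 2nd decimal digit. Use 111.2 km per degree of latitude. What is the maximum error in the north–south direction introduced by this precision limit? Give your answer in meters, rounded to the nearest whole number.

1112 meters

Truncating at 2 decimal places can drop up to a full unit in the last place, so the latitude may be off by as much as 0.01°.
Along the meridian that is 0.01° × 111200 m/° = 1112 m.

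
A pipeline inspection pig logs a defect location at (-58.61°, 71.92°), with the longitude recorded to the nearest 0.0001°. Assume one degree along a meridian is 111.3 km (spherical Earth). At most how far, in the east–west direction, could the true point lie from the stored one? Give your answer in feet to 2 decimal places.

Rounding to 4 decimal places leaves the longitude within ±5e-05° of the true value.
Parallels shrink by cos φ, so at 58.61° a degree of longitude is 111300 × 0.5209 ≈ 57971.8 m.
Maximum E–W displacement: 5e-05 × 57971.8 = 2.89859 m.
Converting: 2.89859 m × 3.2808 ft/m ≈ 9.5098 ft.

9.51 feet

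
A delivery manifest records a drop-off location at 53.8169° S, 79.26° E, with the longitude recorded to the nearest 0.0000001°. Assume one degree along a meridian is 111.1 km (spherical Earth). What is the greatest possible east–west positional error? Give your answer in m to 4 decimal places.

0.0033 m

Rounding to 7 decimal places leaves the longitude within ±5e-08° of the true value.
At latitude 53.8169° a degree of longitude spans 111100 m × cos 53.8169° = 111100 × 0.5904 ≈ 65589.8 m.
So at most 5e-08° × 65589.8 ≈ 0.00327949 m east–west.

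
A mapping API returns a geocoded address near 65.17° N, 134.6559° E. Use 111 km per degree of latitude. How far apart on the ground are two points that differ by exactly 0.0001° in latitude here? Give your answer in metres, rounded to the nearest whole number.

Along a meridian 0.0001° is 0.0001 × 111000 = 11.1 m.

11 metres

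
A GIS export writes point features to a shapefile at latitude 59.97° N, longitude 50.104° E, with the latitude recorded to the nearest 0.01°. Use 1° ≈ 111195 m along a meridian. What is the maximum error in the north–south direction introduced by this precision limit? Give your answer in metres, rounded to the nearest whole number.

Rounding to 2 decimal places leaves the latitude within ±0.005° of the true value.
So the N–S error is at most 0.005 × 111195 = 555.975 m.

556 metres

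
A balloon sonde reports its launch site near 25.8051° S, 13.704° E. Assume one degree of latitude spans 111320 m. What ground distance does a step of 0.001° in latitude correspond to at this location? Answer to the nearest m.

111 m

Along a meridian 0.001° is 0.001 × 111320 = 111.32 m.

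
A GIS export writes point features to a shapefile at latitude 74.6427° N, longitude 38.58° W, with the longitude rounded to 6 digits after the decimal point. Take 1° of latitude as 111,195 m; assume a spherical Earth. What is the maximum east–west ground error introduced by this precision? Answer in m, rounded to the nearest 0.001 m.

0.015 m

Rounding to 6 decimal places leaves the longitude within ±5e-07° of the true value.
Parallels shrink by cos φ, so at 74.6427° a degree of longitude is 111195 × 0.2648 ≈ 29448.6 m.
East–west error: 5e-07° × 29448.6 m/° ≈ 0.0147243 m.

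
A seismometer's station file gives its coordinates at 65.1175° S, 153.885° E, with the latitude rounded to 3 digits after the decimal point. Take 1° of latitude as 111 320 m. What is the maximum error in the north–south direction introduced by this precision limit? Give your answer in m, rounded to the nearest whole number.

56 m

Rounding to 3 decimal places leaves the latitude within ±0.0005° of the true value.
So the N–S error is at most 0.0005 × 111320 = 55.66 m.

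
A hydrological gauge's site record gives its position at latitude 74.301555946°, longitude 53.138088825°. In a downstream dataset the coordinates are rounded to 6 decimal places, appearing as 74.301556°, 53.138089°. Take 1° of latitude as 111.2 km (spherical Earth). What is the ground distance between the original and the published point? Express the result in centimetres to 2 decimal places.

Δlat = 74.301555946 − 74.301556 = -0.000000054°; Δlon = 53.138088825 − 53.138089 = -0.000000175°.
N–S: -0.000000054° × 111200 m/° = -0.0060048 m.
East–west at this latitude: -0.000000175° × 111200 × cos 74.3016° ≈ -0.000000175 × 30087.9 = -0.00526538 m.
Distance: √(0.0060048² + 0.00526538²) ≈ 0.00798635 m.
That is 0.00798635 m = 0.79864 cm.

0.80 centimetres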